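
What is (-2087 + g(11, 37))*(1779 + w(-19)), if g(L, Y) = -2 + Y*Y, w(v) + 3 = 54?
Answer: -1317600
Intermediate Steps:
w(v) = 51 (w(v) = -3 + 54 = 51)
g(L, Y) = -2 + Y²
(-2087 + g(11, 37))*(1779 + w(-19)) = (-2087 + (-2 + 37²))*(1779 + 51) = (-2087 + (-2 + 1369))*1830 = (-2087 + 1367)*1830 = -720*1830 = -1317600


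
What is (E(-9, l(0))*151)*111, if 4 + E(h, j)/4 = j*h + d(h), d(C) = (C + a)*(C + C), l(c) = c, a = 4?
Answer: 5765784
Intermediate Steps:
d(C) = 2*C*(4 + C) (d(C) = (C + 4)*(C + C) = (4 + C)*(2*C) = 2*C*(4 + C))
E(h, j) = -16 + 4*h*j + 8*h*(4 + h) (E(h, j) = -16 + 4*(j*h + 2*h*(4 + h)) = -16 + 4*(h*j + 2*h*(4 + h)) = -16 + (4*h*j + 8*h*(4 + h)) = -16 + 4*h*j + 8*h*(4 + h))
(E(-9, l(0))*151)*111 = ((-16 + 4*(-9)*0 + 8*(-9)*(4 - 9))*151)*111 = ((-16 + 0 + 8*(-9)*(-5))*151)*111 = ((-16 + 0 + 360)*151)*111 = (344*151)*111 = 51944*111 = 5765784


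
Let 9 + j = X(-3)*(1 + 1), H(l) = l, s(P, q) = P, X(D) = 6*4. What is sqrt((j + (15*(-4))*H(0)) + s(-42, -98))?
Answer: I*sqrt(3) ≈ 1.732*I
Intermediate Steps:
X(D) = 24
j = 39 (j = -9 + 24*(1 + 1) = -9 + 24*2 = -9 + 48 = 39)
sqrt((j + (15*(-4))*H(0)) + s(-42, -98)) = sqrt((39 + (15*(-4))*0) - 42) = sqrt((39 - 60*0) - 42) = sqrt((39 + 0) - 42) = sqrt(39 - 42) = sqrt(-3) = I*sqrt(3)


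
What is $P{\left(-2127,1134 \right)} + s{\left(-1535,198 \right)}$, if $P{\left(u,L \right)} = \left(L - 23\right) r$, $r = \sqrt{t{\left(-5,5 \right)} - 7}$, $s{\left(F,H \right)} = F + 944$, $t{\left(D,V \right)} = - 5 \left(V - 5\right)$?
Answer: $-591 + 1111 i \sqrt{7} \approx -591.0 + 2939.4 i$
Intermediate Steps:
$t{\left(D,V \right)} = 25 - 5 V$ ($t{\left(D,V \right)} = - 5 \left(-5 + V\right) = 25 - 5 V$)
$s{\left(F,H \right)} = 944 + F$
$r = i \sqrt{7}$ ($r = \sqrt{\left(25 - 25\right) - 7} = \sqrt{0 - 7} = \sqrt{-7} = i \sqrt{7} \approx 2.6458 i$)
$P{\left(u,L \right)} = i \sqrt{7} \left(-23 + L\right)$ ($P{\left(u,L \right)} = \left(L - 23\right) i \sqrt{7} = \left(-23 + L\right) i \sqrt{7} = i \sqrt{7} \left(-23 + L\right)$)
$P{\left(-2127,1134 \right)} + s{\left(-1535,198 \right)} = i \sqrt{7} \left(-23 + 1134\right) + \left(944 - 1535\right) = i \sqrt{7} \cdot 1111 - 591 = 1111 i \sqrt{7} - 591 = -591 + 1111 i \sqrt{7}$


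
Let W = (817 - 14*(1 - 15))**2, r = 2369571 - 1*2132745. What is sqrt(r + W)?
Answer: sqrt(1262995) ≈ 1123.8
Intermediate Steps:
r = 236826 (r = 2369571 - 2132745 = 236826)
W = 1026169 (W = (817 - 14*(-14))**2 = (817 + 196)**2 = 1013**2 = 1026169)
sqrt(r + W) = sqrt(236826 + 1026169) = sqrt(1262995)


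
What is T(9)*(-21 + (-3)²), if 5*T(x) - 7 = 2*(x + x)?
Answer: -516/5 ≈ -103.20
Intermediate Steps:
T(x) = 7/5 + 4*x/5 (T(x) = 7/5 + (2*(x + x))/5 = 7/5 + (2*(2*x))/5 = 7/5 + (4*x)/5 = 7/5 + 4*x/5)
T(9)*(-21 + (-3)²) = (7/5 + (⅘)*9)*(-21 + (-3)²) = (7/5 + 36/5)*(-21 + 9) = (43/5)*(-12) = -516/5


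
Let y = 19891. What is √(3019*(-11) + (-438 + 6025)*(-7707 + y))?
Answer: √68038799 ≈ 8248.6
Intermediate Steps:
√(3019*(-11) + (-438 + 6025)*(-7707 + y)) = √(3019*(-11) + (-438 + 6025)*(-7707 + 19891)) = √(-33209 + 5587*12184) = √(-33209 + 68072008) = √68038799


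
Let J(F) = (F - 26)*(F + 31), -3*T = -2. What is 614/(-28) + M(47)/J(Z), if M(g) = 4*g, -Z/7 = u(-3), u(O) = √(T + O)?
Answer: (-10745*√21 + 855523*I)/(14*(-2761*I + 35*√21)) ≈ -22.132 + 0.011827*I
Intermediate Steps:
T = ⅔ (T = -⅓*(-2) = ⅔ ≈ 0.66667)
u(O) = √(⅔ + O)
Z = -7*I*√21/3 (Z = -7*√(6 + 9*(-3))/3 = -7*√(6 - 27)/3 = -7*√(-21)/3 = -7*I*√21/3 ≈ -10.693*I)
J(F) = (-26 + F)*(31 + F)
614/(-28) + M(47)/J(Z) = 614/(-28) + (4*47)/(-806 + (-7*I*√21/3)² + 5*(-7*I*√21/3)) = 614*(-1/28) + 188/(-806 - 343/3 - 35*I*√21/3) = -307/14 + 188/(-2761/3 - 35*I*√21/3)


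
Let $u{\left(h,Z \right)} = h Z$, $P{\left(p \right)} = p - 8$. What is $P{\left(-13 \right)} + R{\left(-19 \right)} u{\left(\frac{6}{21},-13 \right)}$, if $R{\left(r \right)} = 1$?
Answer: $- \frac{173}{7} \approx -24.714$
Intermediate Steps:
$P{\left(p \right)} = -8 + p$ ($P{\left(p \right)} = p - 8 = -8 + p$)
$u{\left(h,Z \right)} = Z h$
$P{\left(-13 \right)} + R{\left(-19 \right)} u{\left(\frac{6}{21},-13 \right)} = \left(-8 - 13\right) + 1 \left(- 13 \cdot \frac{6}{21}\right) = -21 + 1 \left(- 13 \cdot 6 \cdot \frac{1}{21}\right) = -21 + 1 \left(\left(-13\right) \frac{2}{7}\right) = -21 + 1 \left(- \frac{26}{7}\right) = -21 - \frac{26}{7} = - \frac{173}{7}$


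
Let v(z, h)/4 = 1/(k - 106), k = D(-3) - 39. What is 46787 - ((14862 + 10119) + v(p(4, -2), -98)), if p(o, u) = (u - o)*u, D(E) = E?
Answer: 806823/37 ≈ 21806.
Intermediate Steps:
k = -42 (k = -3 - 39 = -42)
p(o, u) = u*(u - o)
v(z, h) = -1/37 (v(z, h) = 4/(-42 - 106) = 4/(-148) = 4*(-1/148) = -1/37)
46787 - ((14862 + 10119) + v(p(4, -2), -98)) = 46787 - ((14862 + 10119) - 1/37) = 46787 - (24981 - 1/37) = 46787 - 1*924296/37 = 46787 - 924296/37 = 806823/37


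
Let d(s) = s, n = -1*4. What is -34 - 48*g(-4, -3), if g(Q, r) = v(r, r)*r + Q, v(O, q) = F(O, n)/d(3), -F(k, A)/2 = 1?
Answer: 62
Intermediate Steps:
n = -4
F(k, A) = -2 (F(k, A) = -2*1 = -2)
v(O, q) = -2/3
g(Q, r) = Q - 2*r/3 (g(Q, r) = -2*r/3 + Q = Q - 2*r/3)
-34 - 48*g(-4, -3) = -34 - 48*(-4 - 2/3*(-3)) = -34 - 48*(-4 + 2) = -34 - 48*(-2) = -34 + 96 = 62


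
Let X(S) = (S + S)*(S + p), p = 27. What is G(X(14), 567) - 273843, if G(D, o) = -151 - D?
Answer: -275142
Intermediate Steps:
X(S) = 2*S*(27 + S) (X(S) = (S + S)*(S + 27) = (2*S)*(27 + S) = 2*S*(27 + S))
G(X(14), 567) - 273843 = (-151 - 2*14*(27 + 14)) - 273843 = (-151 - 2*14*41) - 273843 = (-151 - 1*1148) - 273843 = (-151 - 1148) - 273843 = -1299 - 273843 = -275142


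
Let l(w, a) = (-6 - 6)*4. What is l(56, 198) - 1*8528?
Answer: -8576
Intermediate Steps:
l(w, a) = -48 (l(w, a) = -12*4 = -48)
l(56, 198) - 1*8528 = -48 - 1*8528 = -48 - 8528 = -8576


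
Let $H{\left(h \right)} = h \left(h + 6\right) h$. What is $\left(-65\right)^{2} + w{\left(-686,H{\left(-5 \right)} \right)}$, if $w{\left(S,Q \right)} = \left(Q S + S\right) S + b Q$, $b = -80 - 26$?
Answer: $12237071$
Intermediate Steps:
$b = -106$ ($b = -80 - 26 = -106$)
$H{\left(h \right)} = h^{2} \left(6 + h\right)$ ($H{\left(h \right)} = h \left(6 + h\right) h = h h \left(6 + h\right) = h^{2} \left(6 + h\right)$)
$w{\left(S,Q \right)} = - 106 Q + S \left(S + Q S\right)$ ($w{\left(S,Q \right)} = \left(Q S + S\right) S - 106 Q = \left(S + Q S\right) S - 106 Q = S \left(S + Q S\right) - 106 Q = - 106 Q + S \left(S + Q S\right)$)
$\left(-65\right)^{2} + w{\left(-686,H{\left(-5 \right)} \right)} = \left(-65\right)^{2} + \left(\left(-686\right)^{2} - 106 \left(-5\right)^{2} \left(6 - 5\right) + \left(-5\right)^{2} \left(6 - 5\right) \left(-686\right)^{2}\right) = 4225 + \left(470596 - 106 \cdot 25 \cdot 1 + 25 \cdot 1 \cdot 470596\right) = 4225 + \left(470596 - 2650 + 25 \cdot 470596\right) = 4225 + \left(470596 - 2650 + 11764900\right) = 4225 + 12232846 = 12237071$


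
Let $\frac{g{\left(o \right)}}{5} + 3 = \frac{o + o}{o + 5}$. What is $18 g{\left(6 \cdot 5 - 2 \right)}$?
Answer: $- \frac{1290}{11} \approx -117.27$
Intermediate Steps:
$g{\left(o \right)} = -15 + \frac{10 o}{5 + o}$ ($g{\left(o \right)} = -15 + 5 \frac{o + o}{o + 5} = -15 + 5 \frac{2 o}{5 + o} = -15 + \frac{10 o}{5 + o}$)
$18 g{\left(6 \cdot 5 - 2 \right)} = 18 \frac{5 \left(-15 - \left(6 \cdot 5 - 2\right)\right)}{5 + \left(6 \cdot 5 - 2\right)} = 18 \frac{5 \left(-15 - \left(30 - 2\right)\right)}{5 + \left(30 - 2\right)} = 18 \frac{5 \left(-15 - 28\right)}{5 + 28} = 18 \frac{5 \left(-15 - 28\right)}{33} = 18 \cdot 5 \cdot \frac{1}{33} \left(-43\right) = 18 \left(- \frac{215}{33}\right) = - \frac{1290}{11}$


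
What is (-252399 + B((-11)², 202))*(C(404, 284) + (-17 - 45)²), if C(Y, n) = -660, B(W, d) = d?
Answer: -802995248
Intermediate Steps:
(-252399 + B((-11)², 202))*(C(404, 284) + (-17 - 45)²) = (-252399 + 202)*(-660 + (-17 - 45)²) = -252197*(-660 + (-62)²) = -252197*(-660 + 3844) = -252197*3184 = -802995248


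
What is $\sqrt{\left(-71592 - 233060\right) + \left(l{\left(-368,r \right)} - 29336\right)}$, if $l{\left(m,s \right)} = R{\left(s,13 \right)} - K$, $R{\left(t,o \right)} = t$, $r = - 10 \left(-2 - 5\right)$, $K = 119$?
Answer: $i \sqrt{334037} \approx 577.96 i$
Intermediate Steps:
$r = 70$ ($r = \left(-10\right) \left(-7\right) = 70$)
$l{\left(m,s \right)} = -119 + s$ ($l{\left(m,s \right)} = s - 119 = -119 + s$)
$\sqrt{\left(-71592 - 233060\right) + \left(l{\left(-368,r \right)} - 29336\right)} = \sqrt{\left(-71592 - 233060\right) + \left(\left(-119 + 70\right) - 29336\right)} = \sqrt{-304652 - 29385} = \sqrt{-334037} = i \sqrt{334037}$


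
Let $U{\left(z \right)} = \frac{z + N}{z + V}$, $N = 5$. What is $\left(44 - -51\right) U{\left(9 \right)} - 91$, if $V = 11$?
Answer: $- \frac{49}{2} \approx -24.5$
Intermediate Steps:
$U{\left(z \right)} = \frac{5 + z}{11 + z}$ ($U{\left(z \right)} = \frac{z + 5}{z + 11} = \frac{5 + z}{11 + z}$)
$\left(44 - -51\right) U{\left(9 \right)} - 91 = \left(44 - -51\right) \frac{5 + 9}{11 + 9} - 91 = \left(44 + 51\right) \frac{1}{20} \cdot 14 - 91 = 95 \cdot \frac{1}{20} \cdot 14 - 91 = 95 \cdot \frac{7}{10} - 91 = \frac{133}{2} - 91 = - \frac{49}{2}$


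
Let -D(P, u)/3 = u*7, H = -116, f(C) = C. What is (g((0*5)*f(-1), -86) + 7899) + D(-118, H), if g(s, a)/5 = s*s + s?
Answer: 10335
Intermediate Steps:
D(P, u) = -21*u (D(P, u) = -3*u*7 = -21*u)
g(s, a) = 5*s + 5*s**2 (g(s, a) = 5*(s*s + s) = 5*(s**2 + s) = 5*(s + s**2) = 5*s + 5*s**2)
(g((0*5)*f(-1), -86) + 7899) + D(-118, H) = (5*((0*5)*(-1))*(1 + (0*5)*(-1)) + 7899) - 21*(-116) = (5*(0*(-1))*(1 + 0*(-1)) + 7899) + 2436 = (5*0*(1 + 0) + 7899) + 2436 = (5*0*1 + 7899) + 2436 = (0 + 7899) + 2436 = 7899 + 2436 = 10335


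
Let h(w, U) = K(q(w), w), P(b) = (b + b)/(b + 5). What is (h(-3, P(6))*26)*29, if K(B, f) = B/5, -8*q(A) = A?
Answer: 1131/20 ≈ 56.550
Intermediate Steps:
q(A) = -A/8
K(B, f) = B/5 (K(B, f) = B*(1/5) = B/5)
P(b) = 2*b/(5 + b) (P(b) = (2*b)/(5 + b) = 2*b/(5 + b))
h(w, U) = -w/40 (h(w, U) = (-w/8)/5 = -w/40)
(h(-3, P(6))*26)*29 = (-1/40*(-3)*26)*29 = ((3/40)*26)*29 = (39/20)*29 = 1131/20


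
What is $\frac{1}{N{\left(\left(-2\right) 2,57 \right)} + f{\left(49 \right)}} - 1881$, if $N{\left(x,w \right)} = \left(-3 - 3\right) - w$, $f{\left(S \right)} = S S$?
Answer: $- \frac{4397777}{2338} \approx -1881.0$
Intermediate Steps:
$f{\left(S \right)} = S^{2}$
$N{\left(x,w \right)} = -6 - w$
$\frac{1}{N{\left(\left(-2\right) 2,57 \right)} + f{\left(49 \right)}} - 1881 = \frac{1}{\left(-6 - 57\right) + 49^{2}} - 1881 = \frac{1}{\left(-6 - 57\right) + 2401} - 1881 = \frac{1}{-63 + 2401} - 1881 = \frac{1}{2338} - 1881 = - \frac{4397777}{2338}$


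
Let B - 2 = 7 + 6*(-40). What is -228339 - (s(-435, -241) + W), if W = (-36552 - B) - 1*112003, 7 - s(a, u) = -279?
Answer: -80301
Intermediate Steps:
s(a, u) = 286 (s(a, u) = 7 - 1*(-279) = 7 + 279 = 286)
B = -231 (B = 2 + (7 + 6*(-40)) = 2 + (7 - 240) = 2 - 233 = -231)
W = -148324 (W = (-36552 - 1*(-231)) - 1*112003 = (-36552 + 231) - 112003 = -36321 - 112003 = -148324)
-228339 - (s(-435, -241) + W) = -228339 - (286 - 148324) = -228339 - 1*(-148038) = -228339 + 148038 = -80301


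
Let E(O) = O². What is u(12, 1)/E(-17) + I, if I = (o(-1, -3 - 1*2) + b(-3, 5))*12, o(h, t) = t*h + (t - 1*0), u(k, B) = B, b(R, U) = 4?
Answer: 13873/289 ≈ 48.003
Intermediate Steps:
o(h, t) = t + h*t (o(h, t) = h*t + (t + 0) = h*t + t = t + h*t)
I = 48 (I = ((-3 - 1*2)*(1 - 1) + 4)*12 = ((-3 - 2)*0 + 4)*12 = (-5*0 + 4)*12 = (0 + 4)*12 = 4*12 = 48)
u(12, 1)/E(-17) + I = 1/(-17)² + 48 = 1/289 + 48 = 13873/289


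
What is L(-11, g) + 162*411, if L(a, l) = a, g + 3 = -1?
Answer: 66571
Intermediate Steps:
g = -4 (g = -3 - 1 = -4)
L(-11, g) + 162*411 = -11 + 162*411 = -11 + 66582 = 66571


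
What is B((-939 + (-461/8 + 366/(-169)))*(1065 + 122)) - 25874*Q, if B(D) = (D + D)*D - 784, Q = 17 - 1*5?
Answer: 2569234444671728081/913952 ≈ 2.8111e+12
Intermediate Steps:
Q = 12 (Q = 17 - 5 = 12)
B(D) = -784 + 2*D**2 (B(D) = (2*D)*D - 784 = 2*D**2 - 784 = -784 + 2*D**2)
B((-939 + (-461/8 + 366/(-169)))*(1065 + 122)) - 25874*Q = (-784 + 2*((-939 + (-461/8 + 366/(-169)))*(1065 + 122))**2) - 25874*12 = (-784 + 2*((-939 + (-461*1/8 + 366*(-1/169)))*1187)**2) - 1*310488 = (-784 + 2*((-939 + (-461/8 - 366/169))*1187)**2) - 310488 = (-784 + 2*((-939 - 80837/1352)*1187)**2) - 310488 = (-784 + 2*(-1350365/1352*1187)**2) - 310488 = (-784 + 2*(-1602883255/1352)**2) - 310488 = (-784 + 2*(2569234729159395025/1827904)) - 310488 = (-784 + 2569234729159395025/913952) - 310488 = 2569234728442856657/913952 - 310488 = 2569234444671728081/913952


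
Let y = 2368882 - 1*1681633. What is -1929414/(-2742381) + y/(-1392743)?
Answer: 267493080911/1273143980361 ≈ 0.21010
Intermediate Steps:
y = 687249 (y = 2368882 - 1681633 = 687249)
-1929414/(-2742381) + y/(-1392743) = -1929414/(-2742381) + 687249/(-1392743) = -1929414*(-1/2742381) + 687249*(-1/1392743) = 643138/914127 - 687249/1392743 = 267493080911/1273143980361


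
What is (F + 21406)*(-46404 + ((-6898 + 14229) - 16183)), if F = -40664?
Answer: 1064120048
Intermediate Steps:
(F + 21406)*(-46404 + ((-6898 + 14229) - 16183)) = (-40664 + 21406)*(-46404 + ((-6898 + 14229) - 16183)) = -19258*(-46404 + (7331 - 16183)) = -19258*(-46404 - 8852) = -19258*(-55256) = 1064120048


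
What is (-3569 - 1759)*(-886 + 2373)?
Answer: -7922736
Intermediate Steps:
(-3569 - 1759)*(-886 + 2373) = -5328*1487 = -7922736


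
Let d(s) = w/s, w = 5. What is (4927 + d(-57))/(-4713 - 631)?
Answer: -140417/152304 ≈ -0.92195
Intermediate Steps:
d(s) = 5/s
(4927 + d(-57))/(-4713 - 631) = (4927 + 5/(-57))/(-4713 - 631) = (4927 + 5*(-1/57))/(-5344) = (4927 - 5/57)*(-1/5344) = (280834/57)*(-1/5344) = -140417/152304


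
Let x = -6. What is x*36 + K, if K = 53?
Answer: -163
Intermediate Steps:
x*36 + K = -6*36 + 53 = -216 + 53 = -163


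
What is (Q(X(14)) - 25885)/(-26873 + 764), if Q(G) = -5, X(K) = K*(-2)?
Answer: 8630/8703 ≈ 0.99161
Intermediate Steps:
X(K) = -2*K
(Q(X(14)) - 25885)/(-26873 + 764) = (-5 - 25885)/(-26873 + 764) = -25890/(-26109) = -25890*(-1/26109) = 8630/8703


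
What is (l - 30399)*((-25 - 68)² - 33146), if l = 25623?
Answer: 116997672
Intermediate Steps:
(l - 30399)*((-25 - 68)² - 33146) = (25623 - 30399)*((-25 - 68)² - 33146) = -4776*((-93)² - 33146) = -4776*(8649 - 33146) = -4776*(-24497) = 116997672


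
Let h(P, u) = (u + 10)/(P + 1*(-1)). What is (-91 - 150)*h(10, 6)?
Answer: -3856/9 ≈ -428.44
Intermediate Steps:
h(P, u) = (10 + u)/(-1 + P) (h(P, u) = (10 + u)/(P - 1) = (10 + u)/(-1 + P))
(-91 - 150)*h(10, 6) = (-91 - 150)*((10 + 6)/(-1 + 10)) = -241*16/9 = -3856/9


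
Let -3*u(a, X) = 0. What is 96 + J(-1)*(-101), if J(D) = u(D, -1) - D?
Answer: -5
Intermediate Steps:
u(a, X) = 0 (u(a, X) = -⅓*0 = 0)
J(D) = -D (J(D) = 0 - D = -D)
96 + J(-1)*(-101) = 96 - 1*(-1)*(-101) = 96 + 1*(-101) = 96 - 101 = -5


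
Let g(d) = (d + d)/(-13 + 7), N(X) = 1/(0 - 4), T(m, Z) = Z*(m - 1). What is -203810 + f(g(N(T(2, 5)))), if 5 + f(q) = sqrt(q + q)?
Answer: -203815 + sqrt(6)/6 ≈ -2.0381e+5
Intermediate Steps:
T(m, Z) = Z*(-1 + m)
N(X) = -1/4 (N(X) = 1/(-4) = -1/4)
g(d) = -d/3 (g(d) = (2*d)/(-6) = (2*d)*(-1/6) = -d/3)
f(q) = -5 + sqrt(2)*sqrt(q) (f(q) = -5 + sqrt(q + q) = -5 + sqrt(2*q) = -5 + sqrt(2)*sqrt(q))
-203810 + f(g(N(T(2, 5)))) = -203810 + (-5 + sqrt(2)*sqrt(-1/3*(-1/4))) = -203810 + (-5 + sqrt(2)*sqrt(1/12)) = -203810 + (-5 + sqrt(2)*(sqrt(3)/6)) = -203810 + (-5 + sqrt(6)/6) = -203815 + sqrt(6)/6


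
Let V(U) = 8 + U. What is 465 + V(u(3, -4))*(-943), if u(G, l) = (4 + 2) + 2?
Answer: -14623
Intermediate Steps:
u(G, l) = 8 (u(G, l) = 6 + 2 = 8)
465 + V(u(3, -4))*(-943) = 465 + (8 + 8)*(-943) = 465 + 16*(-943) = 465 - 15088 = -14623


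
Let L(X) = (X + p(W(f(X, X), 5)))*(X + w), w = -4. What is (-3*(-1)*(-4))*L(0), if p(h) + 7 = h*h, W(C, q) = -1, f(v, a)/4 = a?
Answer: -288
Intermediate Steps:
f(v, a) = 4*a
p(h) = -7 + h**2 (p(h) = -7 + h*h = -7 + h**2)
L(X) = (-6 + X)*(-4 + X) (L(X) = (X + (-7 + (-1)**2))*(X - 4) = (X + (-7 + 1))*(-4 + X) = (X - 6)*(-4 + X) = (-6 + X)*(-4 + X))
(-3*(-1)*(-4))*L(0) = (-3*(-1)*(-4))*(24 + 0**2 - 10*0) = (3*(-4))*(24 + 0 + 0) = -12*24 = -288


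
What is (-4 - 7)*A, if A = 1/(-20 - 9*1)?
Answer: 11/29 ≈ 0.37931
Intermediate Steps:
A = -1/29 (A = 1/(-20 - 9) = 1/(-29) = -1/29 ≈ -0.034483)
(-4 - 7)*A = (-4 - 7)*(-1/29) = -11*(-1/29) = 11/29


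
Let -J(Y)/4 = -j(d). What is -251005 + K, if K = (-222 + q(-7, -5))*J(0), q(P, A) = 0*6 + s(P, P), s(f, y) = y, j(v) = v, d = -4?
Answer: -247341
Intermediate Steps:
q(P, A) = P (q(P, A) = 0*6 + P = 0 + P = P)
J(Y) = -16 (J(Y) = -(-4)*(-4) = -4*4 = -16)
K = 3664 (K = (-222 - 7)*(-16) = -229*(-16) = 3664)
-251005 + K = -251005 + 3664 = -247341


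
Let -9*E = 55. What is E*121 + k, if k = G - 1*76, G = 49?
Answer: -6898/9 ≈ -766.44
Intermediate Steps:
E = -55/9 (E = -1/9*55 = -55/9 ≈ -6.1111)
k = -27 (k = 49 - 1*76 = 49 - 76 = -27)
E*121 + k = -55/9*121 - 27 = -6655/9 - 27 = -6898/9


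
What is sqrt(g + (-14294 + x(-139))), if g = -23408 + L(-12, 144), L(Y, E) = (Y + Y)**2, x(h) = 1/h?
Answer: I*sqrt(717311585)/139 ≈ 192.68*I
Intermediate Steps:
L(Y, E) = 4*Y**2 (L(Y, E) = (2*Y)**2 = 4*Y**2)
g = -22832 (g = -23408 + 4*(-12)**2 = -23408 + 4*144 = -23408 + 576 = -22832)
sqrt(g + (-14294 + x(-139))) = sqrt(-22832 + (-14294 + 1/(-139))) = sqrt(-22832 + (-14294 - 1/139)) = sqrt(-22832 - 1986867/139) = sqrt(-5160515/139) = I*sqrt(717311585)/139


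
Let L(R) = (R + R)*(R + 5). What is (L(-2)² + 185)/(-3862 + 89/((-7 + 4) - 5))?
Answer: -2632/30985 ≈ -0.084944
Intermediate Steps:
L(R) = 2*R*(5 + R) (L(R) = (2*R)*(5 + R) = 2*R*(5 + R))
(L(-2)² + 185)/(-3862 + 89/((-7 + 4) - 5)) = ((2*(-2)*(5 - 2))² + 185)/(-3862 + 89/((-7 + 4) - 5)) = ((2*(-2)*3)² + 185)/(-3862 + 89/(-3 - 5)) = ((-12)² + 185)/(-3862 + 89/(-8)) = (144 + 185)/(-3862 + 89*(-⅛)) = 329/(-3862 - 89/8) = 329/(-30985/8) = 329*(-8/30985) = -2632/30985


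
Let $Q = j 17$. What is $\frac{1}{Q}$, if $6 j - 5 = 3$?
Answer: $\frac{3}{68} \approx 0.044118$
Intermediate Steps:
$j = \frac{4}{3}$ ($j = \frac{5}{6} + \frac{1}{6} \cdot 3 = \frac{5}{6} + \frac{1}{2} = \frac{4}{3} \approx 1.3333$)
$Q = \frac{68}{3}$ ($Q = \frac{4}{3} \cdot 17 = \frac{68}{3} \approx 22.667$)
$\frac{1}{Q} = \frac{1}{\frac{68}{3}} = \frac{3}{68}$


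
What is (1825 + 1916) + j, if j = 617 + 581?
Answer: 4939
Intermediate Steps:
j = 1198
(1825 + 1916) + j = (1825 + 1916) + 1198 = 3741 + 1198 = 4939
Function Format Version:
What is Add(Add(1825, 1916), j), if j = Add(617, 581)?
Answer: 4939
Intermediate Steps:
j = 1198
Add(Add(1825, 1916), j) = Add(Add(1825, 1916), 1198) = Add(3741, 1198) = 4939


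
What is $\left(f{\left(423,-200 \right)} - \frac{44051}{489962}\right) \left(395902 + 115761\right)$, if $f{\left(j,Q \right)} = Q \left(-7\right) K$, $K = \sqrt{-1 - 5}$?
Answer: $- \frac{22539266813}{489962} + 716328200 i \sqrt{6} \approx -46002.0 + 1.7546 \cdot 10^{9} i$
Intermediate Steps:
$K = i \sqrt{6}$ ($K = \sqrt{-6} = i \sqrt{6} \approx 2.4495 i$)
$f{\left(j,Q \right)} = - 7 i Q \sqrt{6}$ ($f{\left(j,Q \right)} = Q \left(-7\right) i \sqrt{6} = - 7 Q i \sqrt{6} = - 7 i Q \sqrt{6}$)
$\left(f{\left(423,-200 \right)} - \frac{44051}{489962}\right) \left(395902 + 115761\right) = \left(\left(-7\right) i \left(-200\right) \sqrt{6} - \frac{44051}{489962}\right) \left(395902 + 115761\right) = \left(1400 i \sqrt{6} - \frac{44051}{489962}\right) 511663 = \left(- \frac{44051}{489962} + 1400 i \sqrt{6}\right) 511663 = - \frac{22539266813}{489962} + 716328200 i \sqrt{6}$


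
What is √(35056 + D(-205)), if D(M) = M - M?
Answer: 4*√2191 ≈ 187.23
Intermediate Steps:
D(M) = 0
√(35056 + D(-205)) = √(35056 + 0) = √35056 = 4*√2191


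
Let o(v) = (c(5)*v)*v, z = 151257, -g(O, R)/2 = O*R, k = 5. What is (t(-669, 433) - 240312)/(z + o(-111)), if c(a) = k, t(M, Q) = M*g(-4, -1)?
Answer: -39160/35477 ≈ -1.1038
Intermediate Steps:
g(O, R) = -2*O*R
t(M, Q) = -8*M (t(M, Q) = M*(-2*(-4)*(-1)) = M*(-8) = -8*M)
c(a) = 5
o(v) = 5*v² (o(v) = (5*v)*v = 5*v²)
(t(-669, 433) - 240312)/(z + o(-111)) = (-8*(-669) - 240312)/(151257 + 5*(-111)²) = (5352 - 240312)/(151257 + 5*12321) = -234960/(151257 + 61605) = -234960/212862 = -234960*1/212862 = -39160/35477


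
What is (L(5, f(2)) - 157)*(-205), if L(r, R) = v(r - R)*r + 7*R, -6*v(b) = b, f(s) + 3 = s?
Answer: 34645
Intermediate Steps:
f(s) = -3 + s
v(b) = -b/6
L(r, R) = 7*R + r*(-r/6 + R/6) (L(r, R) = (-(r - R)/6)*r + 7*R = (-r/6 + R/6)*r + 7*R = r*(-r/6 + R/6) + 7*R = 7*R + r*(-r/6 + R/6))
(L(5, f(2)) - 157)*(-205) = ((7*(-3 + 2) + (1/6)*5*((-3 + 2) - 1*5)) - 157)*(-205) = ((7*(-1) + (1/6)*5*(-1 - 5)) - 157)*(-205) = ((-7 + (1/6)*5*(-6)) - 157)*(-205) = ((-7 - 5) - 157)*(-205) = (-12 - 157)*(-205) = -169*(-205) = 34645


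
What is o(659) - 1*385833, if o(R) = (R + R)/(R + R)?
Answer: -385832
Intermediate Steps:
o(R) = 1 (o(R) = (2*R)/((2*R)) = (2*R)*(1/(2*R)) = 1)
o(659) - 1*385833 = 1 - 1*385833 = 1 - 385833 = -385832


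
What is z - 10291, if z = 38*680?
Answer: 15549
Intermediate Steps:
z = 25840
z - 10291 = 25840 - 10291 = 15549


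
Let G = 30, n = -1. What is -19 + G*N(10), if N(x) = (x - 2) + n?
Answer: 191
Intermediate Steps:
N(x) = -3 + x (N(x) = (x - 2) - 1 = (-2 + x) - 1 = -3 + x)
-19 + G*N(10) = -19 + 30*(-3 + 10) = -19 + 30*7 = -19 + 210 = 191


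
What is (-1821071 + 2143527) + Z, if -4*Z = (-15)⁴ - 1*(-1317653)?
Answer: -39227/2 ≈ -19614.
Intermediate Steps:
Z = -684139/2 (Z = -((-15)⁴ - 1*(-1317653))/4 = -(50625 + 1317653)/4 = -¼*1368278 = -684139/2 ≈ -3.4207e+5)
(-1821071 + 2143527) + Z = (-1821071 + 2143527) - 684139/2 = 322456 - 684139/2 = -39227/2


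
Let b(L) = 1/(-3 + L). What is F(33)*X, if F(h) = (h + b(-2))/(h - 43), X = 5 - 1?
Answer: -328/25 ≈ -13.120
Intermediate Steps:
X = 4
F(h) = (-⅕ + h)/(-43 + h) (F(h) = (h + 1/(-3 - 2))/(h - 43) = (h + 1/(-5))/(-43 + h) = (h - ⅕)/(-43 + h) = (-⅕ + h)/(-43 + h))
F(33)*X = ((-⅕ + 33)/(-43 + 33))*4 = ((164/5)/(-10))*4 = -⅒*164/5*4 = -82/25*4 = -328/25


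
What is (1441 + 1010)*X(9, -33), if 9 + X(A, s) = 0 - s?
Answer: 58824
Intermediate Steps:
X(A, s) = -9 - s (X(A, s) = -9 + (0 - s) = -9 - s)
(1441 + 1010)*X(9, -33) = (1441 + 1010)*(-9 - 1*(-33)) = 2451*(-9 + 33) = 2451*24 = 58824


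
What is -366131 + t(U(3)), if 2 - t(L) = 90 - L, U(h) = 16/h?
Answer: -1098641/3 ≈ -3.6621e+5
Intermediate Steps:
t(L) = -88 + L (t(L) = 2 - (90 - L) = 2 + (-90 + L) = -88 + L)
-366131 + t(U(3)) = -366131 + (-88 + 16/3) = -366131 - 248/3 = -1098641/3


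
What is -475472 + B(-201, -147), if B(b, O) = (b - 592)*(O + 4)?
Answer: -362073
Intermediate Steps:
B(b, O) = (-592 + b)*(4 + O)
-475472 + B(-201, -147) = -475472 + (-2368 - 592*(-147) + 4*(-201) - 147*(-201)) = -475472 + (-2368 + 87024 - 804 + 29547) = -475472 + 113399 = -362073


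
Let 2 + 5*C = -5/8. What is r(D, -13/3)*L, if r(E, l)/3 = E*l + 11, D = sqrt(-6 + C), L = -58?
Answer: -1914 + 1131*I*sqrt(290)/10 ≈ -1914.0 + 1926.0*I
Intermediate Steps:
C = -21/40 (C = -2/5 + (-5/8)/5 = -2/5 + (-5*1/8)/5 = -2/5 + (1/5)*(-5/8) = -2/5 - 1/8 = -21/40 ≈ -0.52500)
D = 3*I*sqrt(290)/20 (D = sqrt(-6 - 21/40) = sqrt(-261/40) = 3*I*sqrt(290)/20 ≈ 2.5544*I)
r(E, l) = 33 + 3*E*l (r(E, l) = 3*(E*l + 11) = 3*(11 + E*l) = 33 + 3*E*l)
r(D, -13/3)*L = (33 + 3*(3*I*sqrt(290)/20)*(-13/3))*(-58) = (33 - 39*I*sqrt(290)/20)*(-58) = -1914 + 1131*I*sqrt(290)/10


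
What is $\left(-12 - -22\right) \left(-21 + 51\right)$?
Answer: $300$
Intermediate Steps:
$\left(-12 - -22\right) \left(-21 + 51\right) = \left(-12 + 22\right) 30 = 10 \cdot 30 = 300$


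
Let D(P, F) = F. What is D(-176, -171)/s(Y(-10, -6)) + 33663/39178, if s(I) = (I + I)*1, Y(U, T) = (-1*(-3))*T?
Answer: 439517/78356 ≈ 5.6092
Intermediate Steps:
Y(U, T) = 3*T
s(I) = 2*I (s(I) = (2*I)*1 = 2*I)
D(-176, -171)/s(Y(-10, -6)) + 33663/39178 = -171/(2*(3*(-6))) + 33663/39178 = -171/(2*(-18)) + 33663*(1/39178) = -171/(-36) + 33663/39178 = -171*(-1/36) + 33663/39178 = 19/4 + 33663/39178 = 439517/78356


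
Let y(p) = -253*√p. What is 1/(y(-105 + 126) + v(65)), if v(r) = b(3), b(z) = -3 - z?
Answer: 2/448051 - 253*√21/1344153 ≈ -0.00085808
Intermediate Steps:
v(r) = -6 (v(r) = -3 - 1*3 = -3 - 3 = -6)
1/(y(-105 + 126) + v(65)) = 1/(-253*√(-105 + 126) - 6) = 1/(-253*√21 - 6) = 1/(-6 - 253*√21)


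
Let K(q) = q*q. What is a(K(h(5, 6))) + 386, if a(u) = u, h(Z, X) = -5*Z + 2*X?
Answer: 555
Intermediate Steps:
K(q) = q**2
a(K(h(5, 6))) + 386 = (-5*5 + 2*6)**2 + 386 = (-25 + 12)**2 + 386 = (-13)**2 + 386 = 169 + 386 = 555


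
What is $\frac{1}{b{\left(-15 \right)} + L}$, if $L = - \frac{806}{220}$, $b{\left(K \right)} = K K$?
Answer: $\frac{110}{24347} \approx 0.004518$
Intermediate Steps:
$b{\left(K \right)} = K^{2}$
$L = - \frac{403}{110}$ ($L = \left(-806\right) \frac{1}{220} = - \frac{403}{110} \approx -3.6636$)
$\frac{1}{b{\left(-15 \right)} + L} = \frac{1}{\left(-15\right)^{2} - \frac{403}{110}} = \frac{1}{225 - \frac{403}{110}} = \frac{1}{\frac{24347}{110}} = \frac{110}{24347}$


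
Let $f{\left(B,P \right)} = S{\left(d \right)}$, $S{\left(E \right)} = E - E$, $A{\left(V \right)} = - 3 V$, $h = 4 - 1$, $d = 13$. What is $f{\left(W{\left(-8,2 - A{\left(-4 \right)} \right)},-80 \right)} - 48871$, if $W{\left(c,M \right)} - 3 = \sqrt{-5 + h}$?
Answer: $-48871$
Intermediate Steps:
$h = 3$ ($h = 4 - 1 = 3$)
$S{\left(E \right)} = 0$
$W{\left(c,M \right)} = 3 + i \sqrt{2}$ ($W{\left(c,M \right)} = 3 + \sqrt{-5 + 3} = 3 + \sqrt{-2} = 3 + i \sqrt{2}$)
$f{\left(B,P \right)} = 0$
$f{\left(W{\left(-8,2 - A{\left(-4 \right)} \right)},-80 \right)} - 48871 = 0 - 48871 = -48871$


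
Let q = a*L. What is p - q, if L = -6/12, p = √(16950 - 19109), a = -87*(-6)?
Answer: 261 + I*√2159 ≈ 261.0 + 46.465*I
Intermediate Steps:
a = 522
p = I*√2159 (p = √(-2159) = I*√2159 ≈ 46.465*I)
L = -½ (L = -6*1/12 = -½ ≈ -0.50000)
q = -261 (q = 522*(-½) = -261)
p - q = I*√2159 - 1*(-261) = I*√2159 + 261 = 261 + I*√2159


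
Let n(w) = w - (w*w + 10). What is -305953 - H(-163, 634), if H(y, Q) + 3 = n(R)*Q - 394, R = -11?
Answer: -215528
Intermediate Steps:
n(w) = -10 + w - w² (n(w) = w - (w² + 10) = w - (10 + w²) = w + (-10 - w²) = -10 + w - w²)
H(y, Q) = -397 - 142*Q (H(y, Q) = -3 + ((-10 - 11 - 1*(-11)²)*Q - 394) = -3 + ((-10 - 11 - 1*121)*Q - 394) = -3 + ((-10 - 11 - 121)*Q - 394) = -3 + (-142*Q - 394) = -3 + (-394 - 142*Q) = -397 - 142*Q)
-305953 - H(-163, 634) = -305953 - (-397 - 142*634) = -305953 - (-397 - 90028) = -305953 - 1*(-90425) = -305953 + 90425 = -215528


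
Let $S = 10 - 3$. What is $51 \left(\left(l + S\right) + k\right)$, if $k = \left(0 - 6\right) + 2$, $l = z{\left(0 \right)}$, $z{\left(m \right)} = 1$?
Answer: $204$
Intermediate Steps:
$l = 1$
$S = 7$ ($S = 10 - 3 = 7$)
$k = -4$ ($k = -6 + 2 = -4$)
$51 \left(\left(l + S\right) + k\right) = 51 \left(\left(1 + 7\right) - 4\right) = 51 \left(8 - 4\right) = 51 \cdot 4 = 204$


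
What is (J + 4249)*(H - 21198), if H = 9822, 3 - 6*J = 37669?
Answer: 23078112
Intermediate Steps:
J = -18833/3 (J = ½ - ⅙*37669 = ½ - 37669/6 = -18833/3 ≈ -6277.7)
(J + 4249)*(H - 21198) = (-18833/3 + 4249)*(9822 - 21198) = -6086/3*(-11376) = 23078112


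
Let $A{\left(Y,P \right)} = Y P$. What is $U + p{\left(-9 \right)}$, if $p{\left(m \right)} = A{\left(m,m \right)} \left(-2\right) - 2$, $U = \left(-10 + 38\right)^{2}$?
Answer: $620$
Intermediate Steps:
$U = 784$ ($U = 28^{2} = 784$)
$A{\left(Y,P \right)} = P Y$
$p{\left(m \right)} = -2 - 2 m^{2}$ ($p{\left(m \right)} = m m \left(-2\right) - 2 = m^{2} \left(-2\right) - 2 = - 2 m^{2} - 2 = -2 - 2 m^{2}$)
$U + p{\left(-9 \right)} = 784 - \left(2 + 2 \left(-9\right)^{2}\right) = 784 - 164 = 620$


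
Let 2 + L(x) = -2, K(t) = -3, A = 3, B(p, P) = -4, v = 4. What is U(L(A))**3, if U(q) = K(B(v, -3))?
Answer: -27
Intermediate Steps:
L(x) = -4 (L(x) = -2 - 2 = -4)
U(q) = -3
U(L(A))**3 = (-3)**3 = -27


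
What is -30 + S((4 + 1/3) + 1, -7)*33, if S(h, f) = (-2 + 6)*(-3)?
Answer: -426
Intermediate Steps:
S(h, f) = -12 (S(h, f) = 4*(-3) = -12)
-30 + S((4 + 1/3) + 1, -7)*33 = -30 - 12*33 = -30 - 396 = -426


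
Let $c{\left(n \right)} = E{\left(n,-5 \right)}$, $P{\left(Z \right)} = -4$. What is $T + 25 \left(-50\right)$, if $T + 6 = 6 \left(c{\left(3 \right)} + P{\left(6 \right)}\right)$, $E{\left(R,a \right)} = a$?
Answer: $-1310$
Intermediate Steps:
$c{\left(n \right)} = -5$
$T = -60$ ($T = -6 + 6 \left(-5 - 4\right) = -6 + 6 \left(-9\right) = -6 - 54 = -60$)
$T + 25 \left(-50\right) = -60 + 25 \left(-50\right) = -60 - 1250 = -1310$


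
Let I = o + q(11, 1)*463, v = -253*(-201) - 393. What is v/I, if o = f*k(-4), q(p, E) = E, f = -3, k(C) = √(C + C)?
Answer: 23362980/214441 + 302760*I*√2/214441 ≈ 108.95 + 1.9967*I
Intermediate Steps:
k(C) = √2*√C (k(C) = √(2*C) = √2*√C)
o = -6*I*√2 (o = -3*√2*√(-4) = -3*√2*2*I = -6*I*√2 ≈ -8.4853*I)
v = 50460 (v = 50853 - 393 = 50460)
I = 463 - 6*I*√2 (I = -6*I*√2 + 1*463 = -6*I*√2 + 463 = 463 - 6*I*√2 ≈ 463.0 - 8.4853*I)
v/I = 50460/(463 - 6*I*√2)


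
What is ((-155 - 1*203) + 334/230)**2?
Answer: 1681246009/13225 ≈ 1.2713e+5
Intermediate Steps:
((-155 - 1*203) + 334/230)**2 = ((-155 - 203) + 334*(1/230))**2 = (-358 + 167/115)**2 = (-41003/115)**2 = 1681246009/13225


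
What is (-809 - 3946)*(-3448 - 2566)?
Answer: 28596570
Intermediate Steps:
(-809 - 3946)*(-3448 - 2566) = -4755*(-6014) = 28596570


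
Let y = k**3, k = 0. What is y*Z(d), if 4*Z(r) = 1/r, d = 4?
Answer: 0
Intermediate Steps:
Z(r) = 1/(4*r) (Z(r) = (1/r)/4 = 1/(4*r))
y = 0 (y = 0**3 = 0)
y*Z(d) = 0*((1/4)/4) = 0*((1/4)*(1/4)) = 0*(1/16) = 0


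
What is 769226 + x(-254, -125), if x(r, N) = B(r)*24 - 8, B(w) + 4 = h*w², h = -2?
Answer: -2327646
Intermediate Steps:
B(w) = -4 - 2*w²
x(r, N) = -104 - 48*r² (x(r, N) = (-4 - 2*r²)*24 - 8 = (-96 - 48*r²) - 8 = -104 - 48*r²)
769226 + x(-254, -125) = 769226 + (-104 - 48*(-254)²) = 769226 + (-104 - 48*64516) = 769226 + (-104 - 3096768) = 769226 - 3096872 = -2327646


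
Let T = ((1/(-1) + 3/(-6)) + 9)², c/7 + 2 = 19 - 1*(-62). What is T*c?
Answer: 124425/4 ≈ 31106.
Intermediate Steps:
c = 553 (c = -14 + 7*(19 - 1*(-62)) = -14 + 7*(19 + 62) = -14 + 7*81 = -14 + 567 = 553)
T = 225/4 (T = ((1*(-1) + 3*(-⅙)) + 9)² = ((-1 - ½) + 9)² = (-3/2 + 9)² = (15/2)² = 225/4 ≈ 56.250)
T*c = (225/4)*553 = 124425/4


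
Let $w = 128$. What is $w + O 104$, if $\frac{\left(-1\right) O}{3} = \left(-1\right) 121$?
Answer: $37880$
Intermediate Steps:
$O = 363$ ($O = - 3 \left(\left(-1\right) 121\right) = \left(-3\right) \left(-121\right) = 363$)
$w + O 104 = 128 + 363 \cdot 104 = 128 + 37752 = 37880$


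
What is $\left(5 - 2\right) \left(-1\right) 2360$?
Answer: $-7080$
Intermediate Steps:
$\left(5 - 2\right) \left(-1\right) 2360 = 3 \left(-1\right) 2360 = \left(-3\right) 2360 = -7080$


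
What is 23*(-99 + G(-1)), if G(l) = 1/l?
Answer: -2300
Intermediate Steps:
23*(-99 + G(-1)) = 23*(-99 + 1/(-1)) = 23*(-99 - 1) = 23*(-100) = -2300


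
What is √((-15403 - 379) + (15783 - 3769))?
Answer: 2*I*√942 ≈ 61.384*I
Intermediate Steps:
√((-15403 - 379) + (15783 - 3769)) = √(-15782 + 12014) = √(-3768) = 2*I*√942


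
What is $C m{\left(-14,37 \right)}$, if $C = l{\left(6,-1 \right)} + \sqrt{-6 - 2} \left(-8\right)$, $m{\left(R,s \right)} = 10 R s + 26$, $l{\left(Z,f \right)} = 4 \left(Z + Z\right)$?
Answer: $-247392 + 82464 i \sqrt{2} \approx -2.4739 \cdot 10^{5} + 1.1662 \cdot 10^{5} i$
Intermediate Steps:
$l{\left(Z,f \right)} = 8 Z$ ($l{\left(Z,f \right)} = 4 \cdot 2 Z = 8 Z$)
$m{\left(R,s \right)} = 26 + 10 R s$ ($m{\left(R,s \right)} = 10 R s + 26 = 26 + 10 R s$)
$C = 48 - 16 i \sqrt{2}$ ($C = 8 \cdot 6 + \sqrt{-6 - 2} \left(-8\right) = 48 + \sqrt{-8} \left(-8\right) = 48 + 2 i \sqrt{2} \left(-8\right) = 48 - 16 i \sqrt{2} \approx 48.0 - 22.627 i$)
$C m{\left(-14,37 \right)} = \left(48 - 16 i \sqrt{2}\right) \left(26 + 10 \left(-14\right) 37\right) = \left(48 - 16 i \sqrt{2}\right) \left(26 - 5180\right) = \left(48 - 16 i \sqrt{2}\right) \left(-5154\right) = -247392 + 82464 i \sqrt{2}$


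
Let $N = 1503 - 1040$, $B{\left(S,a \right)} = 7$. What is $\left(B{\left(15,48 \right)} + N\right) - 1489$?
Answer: $-1019$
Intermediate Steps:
$N = 463$ ($N = 1503 - 1040 = 463$)
$\left(B{\left(15,48 \right)} + N\right) - 1489 = \left(7 + 463\right) - 1489 = 470 - 1489 = -1019$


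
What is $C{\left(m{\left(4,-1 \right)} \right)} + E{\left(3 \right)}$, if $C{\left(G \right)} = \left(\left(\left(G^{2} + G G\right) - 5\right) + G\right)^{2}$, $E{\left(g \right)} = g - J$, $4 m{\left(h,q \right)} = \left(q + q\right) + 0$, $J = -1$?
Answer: $29$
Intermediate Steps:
$m{\left(h,q \right)} = \frac{q}{2}$ ($m{\left(h,q \right)} = \frac{\left(q + q\right) + 0}{4} = \frac{2 q + 0}{4} = \frac{2 q}{4} = \frac{q}{2}$)
$E{\left(g \right)} = 1 + g$ ($E{\left(g \right)} = g - -1 = g + 1 = 1 + g$)
$C{\left(G \right)} = \left(-5 + G + 2 G^{2}\right)^{2}$ ($C{\left(G \right)} = \left(\left(\left(G^{2} + G^{2}\right) - 5\right) + G\right)^{2} = \left(\left(2 G^{2} - 5\right) + G\right)^{2} = \left(\left(-5 + 2 G^{2}\right) + G\right)^{2} = \left(-5 + G + 2 G^{2}\right)^{2}$)
$C{\left(m{\left(4,-1 \right)} \right)} + E{\left(3 \right)} = \left(-5 + \frac{1}{2} \left(-1\right) + 2 \left(\frac{1}{2} \left(-1\right)\right)^{2}\right)^{2} + \left(1 + 3\right) = \left(-5 - \frac{1}{2} + 2 \left(- \frac{1}{2}\right)^{2}\right)^{2} + 4 = \left(-5 - \frac{1}{2} + 2 \cdot \frac{1}{4}\right)^{2} + 4 = \left(-5 - \frac{1}{2} + \frac{1}{2}\right)^{2} + 4 = \left(-5\right)^{2} + 4 = 25 + 4 = 29$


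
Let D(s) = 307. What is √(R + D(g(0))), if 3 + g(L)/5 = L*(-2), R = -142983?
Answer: 2*I*√35669 ≈ 377.72*I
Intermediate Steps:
g(L) = -15 - 10*L (g(L) = -15 + 5*(L*(-2)) = -15 + 5*(-2*L) = -15 - 10*L)
√(R + D(g(0))) = √(-142983 + 307) = √(-142676) = 2*I*√35669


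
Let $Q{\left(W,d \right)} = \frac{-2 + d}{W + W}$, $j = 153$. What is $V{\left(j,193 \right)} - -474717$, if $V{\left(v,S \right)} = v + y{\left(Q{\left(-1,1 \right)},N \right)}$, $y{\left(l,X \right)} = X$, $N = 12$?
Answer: $474882$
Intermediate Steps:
$Q{\left(W,d \right)} = \frac{-2 + d}{2 W}$
$V{\left(v,S \right)} = 12 + v$ ($V{\left(v,S \right)} = v + 12 = 12 + v$)
$V{\left(j,193 \right)} - -474717 = \left(12 + 153\right) - -474717 = 165 + 474717 = 474882$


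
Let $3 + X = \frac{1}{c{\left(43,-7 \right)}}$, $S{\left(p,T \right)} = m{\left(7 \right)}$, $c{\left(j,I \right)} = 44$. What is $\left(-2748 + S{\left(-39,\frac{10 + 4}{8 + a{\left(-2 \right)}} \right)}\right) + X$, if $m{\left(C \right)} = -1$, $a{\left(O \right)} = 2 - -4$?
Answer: $- \frac{121087}{44} \approx -2752.0$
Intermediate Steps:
$a{\left(O \right)} = 6$ ($a{\left(O \right)} = 2 + 4 = 6$)
$S{\left(p,T \right)} = -1$
$X = - \frac{131}{44}$ ($X = -3 + \frac{1}{44} = - \frac{131}{44} \approx -2.9773$)
$\left(-2748 + S{\left(-39,\frac{10 + 4}{8 + a{\left(-2 \right)}} \right)}\right) + X = \left(-2748 - 1\right) - \frac{131}{44} = -2749 - \frac{131}{44} = - \frac{121087}{44}$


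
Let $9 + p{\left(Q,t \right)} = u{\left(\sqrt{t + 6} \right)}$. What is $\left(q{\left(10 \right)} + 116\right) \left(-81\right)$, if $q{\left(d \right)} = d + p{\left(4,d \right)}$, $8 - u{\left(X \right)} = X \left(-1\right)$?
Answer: $-10449$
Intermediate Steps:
$u{\left(X \right)} = 8 + X$ ($u{\left(X \right)} = 8 - X \left(-1\right) = 8 - - X = 8 + X$)
$p{\left(Q,t \right)} = -1 + \sqrt{6 + t}$ ($p{\left(Q,t \right)} = -9 + \left(8 + \sqrt{t + 6}\right) = -9 + \left(8 + \sqrt{6 + t}\right) = -1 + \sqrt{6 + t}$)
$q{\left(d \right)} = -1 + d + \sqrt{6 + d}$ ($q{\left(d \right)} = d + \left(-1 + \sqrt{6 + d}\right) = -1 + d + \sqrt{6 + d}$)
$\left(q{\left(10 \right)} + 116\right) \left(-81\right) = \left(\left(-1 + 10 + \sqrt{6 + 10}\right) + 116\right) \left(-81\right) = \left(\left(-1 + 10 + \sqrt{16}\right) + 116\right) \left(-81\right) = \left(\left(-1 + 10 + 4\right) + 116\right) \left(-81\right) = \left(13 + 116\right) \left(-81\right) = 129 \left(-81\right) = -10449$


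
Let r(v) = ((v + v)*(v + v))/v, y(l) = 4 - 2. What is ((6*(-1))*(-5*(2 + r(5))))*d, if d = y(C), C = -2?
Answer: 1320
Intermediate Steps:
y(l) = 2
d = 2
r(v) = 4*v (r(v) = ((2*v)*(2*v))/v = (4*v²)/v = 4*v)
((6*(-1))*(-5*(2 + r(5))))*d = ((6*(-1))*(-5*(2 + 4*5)))*2 = -(-30)*(2 + 20)*2 = -(-30)*22*2 = -6*(-110)*2 = 660*2 = 1320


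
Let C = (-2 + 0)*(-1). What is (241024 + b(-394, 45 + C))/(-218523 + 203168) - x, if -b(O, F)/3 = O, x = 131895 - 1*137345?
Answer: 83442544/15355 ≈ 5434.2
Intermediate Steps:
x = -5450 (x = 131895 - 137345 = -5450)
C = 2 (C = -2*(-1) = 2)
b(O, F) = -3*O
(241024 + b(-394, 45 + C))/(-218523 + 203168) - x = (241024 - 3*(-394))/(-218523 + 203168) - 1*(-5450) = (241024 + 1182)/(-15355) + 5450 = 242206*(-1/15355) + 5450 = -242206/15355 + 5450 = 83442544/15355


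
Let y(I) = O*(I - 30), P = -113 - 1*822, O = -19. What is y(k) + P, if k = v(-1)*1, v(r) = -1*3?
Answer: -308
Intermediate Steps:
v(r) = -3
P = -935 (P = -113 - 822 = -935)
k = -3 (k = -3*1 = -3)
y(I) = 570 - 19*I (y(I) = -19*(I - 30) = -19*(-30 + I) = 570 - 19*I)
y(k) + P = (570 - 19*(-3)) - 935 = (570 + 57) - 935 = 627 - 935 = -308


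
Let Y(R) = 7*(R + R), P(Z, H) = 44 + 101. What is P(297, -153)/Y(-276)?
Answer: -145/3864 ≈ -0.037526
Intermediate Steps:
P(Z, H) = 145
Y(R) = 14*R (Y(R) = 7*(2*R) = 14*R)
P(297, -153)/Y(-276) = 145/((14*(-276))) = 145/(-3864) = 145*(-1/3864) = -145/3864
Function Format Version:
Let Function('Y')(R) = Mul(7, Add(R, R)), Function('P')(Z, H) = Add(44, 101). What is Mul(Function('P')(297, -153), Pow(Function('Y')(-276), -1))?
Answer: Rational(-145, 3864) ≈ -0.037526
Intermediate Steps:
Function('P')(Z, H) = 145
Function('Y')(R) = Mul(14, R) (Function('Y')(R) = Mul(7, Mul(2, R)) = Mul(14, R))
Mul(Function('P')(297, -153), Pow(Function('Y')(-276), -1)) = Mul(145, Pow(Mul(14, -276), -1)) = Mul(145, Pow(-3864, -1)) = Mul(145, Rational(-1, 3864)) = Rational(-145, 3864)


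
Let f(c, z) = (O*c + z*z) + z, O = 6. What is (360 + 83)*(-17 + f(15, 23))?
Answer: 276875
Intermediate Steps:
f(c, z) = z + z² + 6*c (f(c, z) = (6*c + z*z) + z = (6*c + z²) + z = (z² + 6*c) + z = z + z² + 6*c)
(360 + 83)*(-17 + f(15, 23)) = (360 + 83)*(-17 + (23 + 23² + 6*15)) = 443*(-17 + (23 + 529 + 90)) = 443*(-17 + 642) = 443*625 = 276875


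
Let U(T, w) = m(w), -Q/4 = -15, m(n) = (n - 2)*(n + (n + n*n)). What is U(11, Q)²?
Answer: 46552377600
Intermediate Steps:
m(n) = (-2 + n)*(n² + 2*n) (m(n) = (-2 + n)*(n + (n + n²)) = (-2 + n)*(n² + 2*n))
Q = 60 (Q = -4*(-15) = 60)
U(T, w) = w*(-4 + w²)
U(11, Q)² = (60*(-4 + 60²))² = (60*(-4 + 3600))² = (60*3596)² = 215760² = 46552377600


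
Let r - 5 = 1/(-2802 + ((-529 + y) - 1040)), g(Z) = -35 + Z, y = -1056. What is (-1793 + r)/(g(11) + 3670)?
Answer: -9703477/19786842 ≈ -0.49040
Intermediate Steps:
r = 27134/5427 (r = 5 + 1/(-2802 + ((-529 - 1056) - 1040)) = 5 + 1/(-2802 + (-1585 - 1040)) = 5 + 1/(-2802 - 2625) = 5 + 1/(-5427) = 5 - 1/5427 = 27134/5427 ≈ 4.9998)
(-1793 + r)/(g(11) + 3670) = (-1793 + 27134/5427)/((-35 + 11) + 3670) = -9703477/(5427*(-24 + 3670)) = -9703477/5427/3646 = -9703477/5427*1/3646 = -9703477/19786842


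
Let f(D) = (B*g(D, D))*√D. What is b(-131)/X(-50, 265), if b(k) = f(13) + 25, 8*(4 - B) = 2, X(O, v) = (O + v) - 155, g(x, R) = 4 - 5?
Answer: 5/12 - √13/16 ≈ 0.19132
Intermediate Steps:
g(x, R) = -1
X(O, v) = -155 + O + v
B = 15/4 (B = 4 - ⅛*2 = 4 - ¼ = 15/4 ≈ 3.7500)
f(D) = -15*√D/4 (f(D) = ((15/4)*(-1))*√D = -15*√D/4)
b(k) = 25 - 15*√13/4 (b(k) = -15*√13/4 + 25 = 25 - 15*√13/4)
b(-131)/X(-50, 265) = (25 - 15*√13/4)/(-155 - 50 + 265) = (25 - 15*√13/4)/60 = (25 - 15*√13/4)*(1/60) = 5/12 - √13/16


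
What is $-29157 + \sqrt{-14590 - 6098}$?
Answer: $-29157 + 4 i \sqrt{1293} \approx -29157.0 + 143.83 i$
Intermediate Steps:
$-29157 + \sqrt{-14590 - 6098} = -29157 + \sqrt{-20688} = -29157 + 4 i \sqrt{1293}$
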